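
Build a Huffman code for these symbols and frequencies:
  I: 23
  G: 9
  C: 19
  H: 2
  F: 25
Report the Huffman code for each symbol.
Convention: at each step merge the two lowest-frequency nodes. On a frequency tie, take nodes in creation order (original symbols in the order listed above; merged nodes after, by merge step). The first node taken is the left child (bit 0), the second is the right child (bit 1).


Huffman tree construction:
Step 1: Merge H(2) + G(9) = 11
Step 2: Merge (H+G)(11) + C(19) = 30
Step 3: Merge I(23) + F(25) = 48
Step 4: Merge ((H+G)+C)(30) + (I+F)(48) = 78
Read each symbol's code off the tree from the root (left child = 0, right child = 1).

Codes:
  I: 10 (length 2)
  G: 001 (length 3)
  C: 01 (length 2)
  H: 000 (length 3)
  F: 11 (length 2)
Average code length: 167/78 = 2.1410 bits/symbol


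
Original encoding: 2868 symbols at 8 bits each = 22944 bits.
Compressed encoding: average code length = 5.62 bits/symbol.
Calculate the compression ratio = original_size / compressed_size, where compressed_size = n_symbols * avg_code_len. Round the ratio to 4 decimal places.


original_size = n_symbols * orig_bits = 2868 * 8 = 22944 bits
compressed_size = n_symbols * avg_code_len = 2868 * 5.62 = 16118.16 bits
ratio = original_size / compressed_size = 22944 / 16118.16 = 1.4235

Compression ratio = 1.4235


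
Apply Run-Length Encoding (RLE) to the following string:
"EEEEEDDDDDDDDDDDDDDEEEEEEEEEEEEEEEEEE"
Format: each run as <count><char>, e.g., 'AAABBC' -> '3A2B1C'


Scanning runs left to right:
  i=0: run of 'E' x 5 -> '5E'
  i=5: run of 'D' x 14 -> '14D'
  i=19: run of 'E' x 18 -> '18E'

RLE = 5E14D18E


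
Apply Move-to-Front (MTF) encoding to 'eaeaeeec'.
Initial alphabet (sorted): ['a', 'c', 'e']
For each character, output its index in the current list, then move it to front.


MTF encoding:
'e': index 2 in ['a', 'c', 'e'] -> ['e', 'a', 'c']
'a': index 1 in ['e', 'a', 'c'] -> ['a', 'e', 'c']
'e': index 1 in ['a', 'e', 'c'] -> ['e', 'a', 'c']
'a': index 1 in ['e', 'a', 'c'] -> ['a', 'e', 'c']
'e': index 1 in ['a', 'e', 'c'] -> ['e', 'a', 'c']
'e': index 0 in ['e', 'a', 'c'] -> ['e', 'a', 'c']
'e': index 0 in ['e', 'a', 'c'] -> ['e', 'a', 'c']
'c': index 2 in ['e', 'a', 'c'] -> ['c', 'e', 'a']


Output: [2, 1, 1, 1, 1, 0, 0, 2]


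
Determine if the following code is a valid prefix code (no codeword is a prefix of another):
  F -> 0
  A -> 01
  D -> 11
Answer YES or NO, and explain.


Checking each pair (does one codeword prefix another?):
  F='0' vs A='01': prefix -- VIOLATION

NO -- this is NOT a valid prefix code. F (0) is a prefix of A (01).


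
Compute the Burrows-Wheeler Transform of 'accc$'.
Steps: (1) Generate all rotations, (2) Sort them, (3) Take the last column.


Rotations (sorted):
  0: $accc -> last char: c
  1: accc$ -> last char: $
  2: c$acc -> last char: c
  3: cc$ac -> last char: c
  4: ccc$a -> last char: a


BWT = c$cca


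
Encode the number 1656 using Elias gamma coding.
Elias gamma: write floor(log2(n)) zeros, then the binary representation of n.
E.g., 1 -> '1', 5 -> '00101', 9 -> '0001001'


num_bits = floor(log2(1656)) + 1 = 11
leading_zeros = num_bits - 1 = 10
binary(1656) = 11001111000

Elias gamma(1656) = '0000000000' + '11001111000' = 000000000011001111000 (21 bits)


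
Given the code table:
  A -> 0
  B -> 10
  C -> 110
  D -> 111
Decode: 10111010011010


Decoding:
10 -> B
111 -> D
0 -> A
10 -> B
0 -> A
110 -> C
10 -> B


Result: BDABACB


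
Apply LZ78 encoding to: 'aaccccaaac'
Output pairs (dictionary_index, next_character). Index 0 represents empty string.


LZ78 encoding steps:
Dictionary: {0: ''}
Step 1: w='' (idx 0), next='a' -> output (0, 'a'), add 'a' as idx 1
Step 2: w='a' (idx 1), next='c' -> output (1, 'c'), add 'ac' as idx 2
Step 3: w='' (idx 0), next='c' -> output (0, 'c'), add 'c' as idx 3
Step 4: w='c' (idx 3), next='c' -> output (3, 'c'), add 'cc' as idx 4
Step 5: w='a' (idx 1), next='a' -> output (1, 'a'), add 'aa' as idx 5
Step 6: w='ac' (idx 2), end of input -> output (2, '')


Encoded: [(0, 'a'), (1, 'c'), (0, 'c'), (3, 'c'), (1, 'a'), (2, '')]


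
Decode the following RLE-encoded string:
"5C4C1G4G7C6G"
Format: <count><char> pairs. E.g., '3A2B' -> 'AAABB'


Expanding each <count><char> pair:
  5C -> 'CCCCC'
  4C -> 'CCCC'
  1G -> 'G'
  4G -> 'GGGG'
  7C -> 'CCCCCCC'
  6G -> 'GGGGGG'

Decoded = CCCCCCCCCGGGGGCCCCCCCGGGGGG


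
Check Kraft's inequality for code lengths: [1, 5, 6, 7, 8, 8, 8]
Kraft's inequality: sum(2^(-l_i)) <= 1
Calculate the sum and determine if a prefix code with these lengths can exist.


Sum = 2^(-1) + 2^(-5) + 2^(-6) + 2^(-7) + 2^(-8) + 2^(-8) + 2^(-8)
    = 0.5 + 0.03125 + 0.015625 + 0.0078125 + 0.00390625 + 0.00390625 + 0.00390625
    = 145/256 = 0.56640625
Since 0.56640625 <= 1, Kraft's inequality IS satisfied.
A prefix code with these lengths CAN exist.

Kraft sum = 0.56640625. Satisfied.


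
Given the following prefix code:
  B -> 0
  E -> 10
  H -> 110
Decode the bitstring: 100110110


Decoding step by step:
Bits 10 -> E
Bits 0 -> B
Bits 110 -> H
Bits 110 -> H


Decoded message: EBHH


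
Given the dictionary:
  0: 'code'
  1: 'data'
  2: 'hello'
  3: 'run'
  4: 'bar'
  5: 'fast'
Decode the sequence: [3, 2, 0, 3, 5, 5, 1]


Look up each index in the dictionary:
  3 -> 'run'
  2 -> 'hello'
  0 -> 'code'
  3 -> 'run'
  5 -> 'fast'
  5 -> 'fast'
  1 -> 'data'

Decoded: "run hello code run fast fast data"


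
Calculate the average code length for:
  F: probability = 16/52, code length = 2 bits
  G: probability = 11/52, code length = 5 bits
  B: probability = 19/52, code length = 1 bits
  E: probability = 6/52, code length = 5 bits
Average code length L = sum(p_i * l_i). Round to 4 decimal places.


Weighted contributions p_i * l_i:
  F: (16/52) * 2 = 32/52
  G: (11/52) * 5 = 55/52
  B: (19/52) * 1 = 19/52
  E: (6/52) * 5 = 30/52
Sum = (32 + 55 + 19 + 30)/52 = 136/52

L = 136/52 = 2.6154 bits/symbol


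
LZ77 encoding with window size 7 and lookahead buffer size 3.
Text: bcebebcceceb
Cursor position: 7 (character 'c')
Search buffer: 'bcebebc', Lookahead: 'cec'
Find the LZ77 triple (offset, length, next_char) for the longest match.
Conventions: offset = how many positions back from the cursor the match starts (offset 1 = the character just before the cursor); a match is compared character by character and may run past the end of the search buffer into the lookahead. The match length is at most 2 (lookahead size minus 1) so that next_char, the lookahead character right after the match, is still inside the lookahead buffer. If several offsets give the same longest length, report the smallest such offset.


Try each offset into the search buffer:
  offset=1 (pos 6, char 'c'): match length 1
  offset=2 (pos 5, char 'b'): match length 0
  offset=3 (pos 4, char 'e'): match length 0
  offset=4 (pos 3, char 'b'): match length 0
  offset=5 (pos 2, char 'e'): match length 0
  offset=6 (pos 1, char 'c'): match length 2
  offset=7 (pos 0, char 'b'): match length 0
Longest match has length 2 at offset 6.
next_char = character at position 7 + 2 = 9 -> 'c'

Best match: offset=6, length=2 (matching 'ce' starting at position 1)
LZ77 triple: (6, 2, 'c')


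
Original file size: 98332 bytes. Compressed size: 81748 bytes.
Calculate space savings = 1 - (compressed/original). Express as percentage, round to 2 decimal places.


ratio = compressed/original = 81748/98332 = 0.831347
savings = 1 - ratio = 1 - 0.831347 = 0.168653
as a percentage: 0.168653 * 100 = 16.87%

Space savings = 1 - 81748/98332 = 16.87%


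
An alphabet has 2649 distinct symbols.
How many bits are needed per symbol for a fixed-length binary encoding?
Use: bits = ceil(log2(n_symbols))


log2(2649) = 11.3712
Bracket: 2^11 = 2048 < 2649 <= 2^12 = 4096
So ceil(log2(2649)) = 12

bits = ceil(log2(2649)) = ceil(11.3712) = 12 bits


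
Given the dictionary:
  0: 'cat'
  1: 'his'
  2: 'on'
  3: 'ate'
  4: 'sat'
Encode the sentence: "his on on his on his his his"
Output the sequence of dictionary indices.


Look up each word in the dictionary:
  'his' -> 1
  'on' -> 2
  'on' -> 2
  'his' -> 1
  'on' -> 2
  'his' -> 1
  'his' -> 1
  'his' -> 1

Encoded: [1, 2, 2, 1, 2, 1, 1, 1]


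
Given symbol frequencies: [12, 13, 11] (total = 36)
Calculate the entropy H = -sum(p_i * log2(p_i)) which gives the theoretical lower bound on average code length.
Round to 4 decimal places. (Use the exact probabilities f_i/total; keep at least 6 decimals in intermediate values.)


Per-symbol terms -p_i * log2(p_i) with p_i = f_i/36:
  p = 12/36 = 0.333333: log2(p) = -1.584963, -p*log2(p) = 0.528321
  p = 13/36 = 0.361111: log2(p) = -1.469485, -p*log2(p) = 0.530647
  p = 11/36 = 0.305556: log2(p) = -1.710493, -p*log2(p) = 0.522651
H = 0.528321 + 0.530647 + 0.522651 = 1.581619

H = 1.5816 bits/symbol


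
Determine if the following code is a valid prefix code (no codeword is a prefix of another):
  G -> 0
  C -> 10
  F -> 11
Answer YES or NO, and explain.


Checking each pair (does one codeword prefix another?):
  G='0' vs C='10': no prefix
  G='0' vs F='11': no prefix
  C='10' vs G='0': no prefix
  C='10' vs F='11': no prefix
  F='11' vs G='0': no prefix
  F='11' vs C='10': no prefix
No violation found over all pairs.

YES -- this is a valid prefix code. No codeword is a prefix of any other codeword.


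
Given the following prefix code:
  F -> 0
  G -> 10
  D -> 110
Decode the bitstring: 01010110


Decoding step by step:
Bits 0 -> F
Bits 10 -> G
Bits 10 -> G
Bits 110 -> D


Decoded message: FGGD


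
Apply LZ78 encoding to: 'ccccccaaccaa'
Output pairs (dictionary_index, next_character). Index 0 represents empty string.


LZ78 encoding steps:
Dictionary: {0: ''}
Step 1: w='' (idx 0), next='c' -> output (0, 'c'), add 'c' as idx 1
Step 2: w='c' (idx 1), next='c' -> output (1, 'c'), add 'cc' as idx 2
Step 3: w='cc' (idx 2), next='c' -> output (2, 'c'), add 'ccc' as idx 3
Step 4: w='' (idx 0), next='a' -> output (0, 'a'), add 'a' as idx 4
Step 5: w='a' (idx 4), next='c' -> output (4, 'c'), add 'ac' as idx 5
Step 6: w='c' (idx 1), next='a' -> output (1, 'a'), add 'ca' as idx 6
Step 7: w='a' (idx 4), end of input -> output (4, '')


Encoded: [(0, 'c'), (1, 'c'), (2, 'c'), (0, 'a'), (4, 'c'), (1, 'a'), (4, '')]


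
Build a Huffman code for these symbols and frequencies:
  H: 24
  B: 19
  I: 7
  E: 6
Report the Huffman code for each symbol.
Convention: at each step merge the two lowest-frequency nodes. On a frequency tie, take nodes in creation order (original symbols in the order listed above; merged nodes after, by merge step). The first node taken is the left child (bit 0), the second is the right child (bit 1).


Huffman tree construction:
Step 1: Merge E(6) + I(7) = 13
Step 2: Merge (E+I)(13) + B(19) = 32
Step 3: Merge H(24) + ((E+I)+B)(32) = 56
Read each symbol's code off the tree from the root (left child = 0, right child = 1).

Codes:
  H: 0 (length 1)
  B: 11 (length 2)
  I: 101 (length 3)
  E: 100 (length 3)
Average code length: 101/56 = 1.8036 bits/symbol


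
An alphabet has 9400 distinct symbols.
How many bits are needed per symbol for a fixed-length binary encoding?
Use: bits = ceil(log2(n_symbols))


log2(9400) = 13.1984
Bracket: 2^13 = 8192 < 9400 <= 2^14 = 16384
So ceil(log2(9400)) = 14

bits = ceil(log2(9400)) = ceil(13.1984) = 14 bits


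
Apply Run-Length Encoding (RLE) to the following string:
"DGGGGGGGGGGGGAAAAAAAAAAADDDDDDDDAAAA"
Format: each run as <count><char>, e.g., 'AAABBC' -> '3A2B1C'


Scanning runs left to right:
  i=0: run of 'D' x 1 -> '1D'
  i=1: run of 'G' x 12 -> '12G'
  i=13: run of 'A' x 11 -> '11A'
  i=24: run of 'D' x 8 -> '8D'
  i=32: run of 'A' x 4 -> '4A'

RLE = 1D12G11A8D4A


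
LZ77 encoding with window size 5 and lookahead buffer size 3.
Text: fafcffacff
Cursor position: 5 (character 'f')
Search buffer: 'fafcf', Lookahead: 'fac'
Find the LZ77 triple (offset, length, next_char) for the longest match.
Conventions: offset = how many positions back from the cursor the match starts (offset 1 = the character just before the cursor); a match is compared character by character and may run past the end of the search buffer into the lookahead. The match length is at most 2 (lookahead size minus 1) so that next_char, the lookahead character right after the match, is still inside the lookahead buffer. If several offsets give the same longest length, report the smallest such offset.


Try each offset into the search buffer:
  offset=1 (pos 4, char 'f'): match length 1
  offset=2 (pos 3, char 'c'): match length 0
  offset=3 (pos 2, char 'f'): match length 1
  offset=4 (pos 1, char 'a'): match length 0
  offset=5 (pos 0, char 'f'): match length 2
Longest match has length 2 at offset 5.
next_char = character at position 5 + 2 = 7 -> 'c'

Best match: offset=5, length=2 (matching 'fa' starting at position 0)
LZ77 triple: (5, 2, 'c')


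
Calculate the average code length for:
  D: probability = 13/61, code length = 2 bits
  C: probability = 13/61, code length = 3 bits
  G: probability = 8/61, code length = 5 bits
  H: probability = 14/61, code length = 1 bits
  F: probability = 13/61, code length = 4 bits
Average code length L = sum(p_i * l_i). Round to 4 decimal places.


Weighted contributions p_i * l_i:
  D: (13/61) * 2 = 26/61
  C: (13/61) * 3 = 39/61
  G: (8/61) * 5 = 40/61
  H: (14/61) * 1 = 14/61
  F: (13/61) * 4 = 52/61
Sum = (26 + 39 + 40 + 14 + 52)/61 = 171/61

L = 171/61 = 2.8033 bits/symbol


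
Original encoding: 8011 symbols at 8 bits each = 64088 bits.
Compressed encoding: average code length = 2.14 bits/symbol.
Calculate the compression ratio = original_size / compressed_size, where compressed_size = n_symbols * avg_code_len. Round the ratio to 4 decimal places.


original_size = n_symbols * orig_bits = 8011 * 8 = 64088 bits
compressed_size = n_symbols * avg_code_len = 8011 * 2.14 = 17143.54 bits
ratio = original_size / compressed_size = 64088 / 17143.54 = 3.7383

Compression ratio = 3.7383


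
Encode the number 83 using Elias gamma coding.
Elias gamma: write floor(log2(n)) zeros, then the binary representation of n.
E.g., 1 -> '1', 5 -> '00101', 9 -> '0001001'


num_bits = floor(log2(83)) + 1 = 7
leading_zeros = num_bits - 1 = 6
binary(83) = 1010011

Elias gamma(83) = '000000' + '1010011' = 0000001010011 (13 bits)


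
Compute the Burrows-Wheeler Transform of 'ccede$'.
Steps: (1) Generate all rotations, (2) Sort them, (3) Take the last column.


Rotations (sorted):
  0: $ccede -> last char: e
  1: ccede$ -> last char: $
  2: cede$c -> last char: c
  3: de$cce -> last char: e
  4: e$cced -> last char: d
  5: ede$cc -> last char: c


BWT = e$cedc


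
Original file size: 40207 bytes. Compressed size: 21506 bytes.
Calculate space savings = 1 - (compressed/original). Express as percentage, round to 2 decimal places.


ratio = compressed/original = 21506/40207 = 0.534882
savings = 1 - ratio = 1 - 0.534882 = 0.465118
as a percentage: 0.465118 * 100 = 46.51%

Space savings = 1 - 21506/40207 = 46.51%


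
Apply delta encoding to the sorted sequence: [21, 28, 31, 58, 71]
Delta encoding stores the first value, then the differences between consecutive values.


First value: 21
Deltas:
  28 - 21 = 7
  31 - 28 = 3
  58 - 31 = 27
  71 - 58 = 13


Delta encoded: [21, 7, 3, 27, 13]


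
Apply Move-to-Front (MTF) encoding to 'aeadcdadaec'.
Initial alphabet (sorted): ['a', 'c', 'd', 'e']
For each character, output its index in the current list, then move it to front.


MTF encoding:
'a': index 0 in ['a', 'c', 'd', 'e'] -> ['a', 'c', 'd', 'e']
'e': index 3 in ['a', 'c', 'd', 'e'] -> ['e', 'a', 'c', 'd']
'a': index 1 in ['e', 'a', 'c', 'd'] -> ['a', 'e', 'c', 'd']
'd': index 3 in ['a', 'e', 'c', 'd'] -> ['d', 'a', 'e', 'c']
'c': index 3 in ['d', 'a', 'e', 'c'] -> ['c', 'd', 'a', 'e']
'd': index 1 in ['c', 'd', 'a', 'e'] -> ['d', 'c', 'a', 'e']
'a': index 2 in ['d', 'c', 'a', 'e'] -> ['a', 'd', 'c', 'e']
'd': index 1 in ['a', 'd', 'c', 'e'] -> ['d', 'a', 'c', 'e']
'a': index 1 in ['d', 'a', 'c', 'e'] -> ['a', 'd', 'c', 'e']
'e': index 3 in ['a', 'd', 'c', 'e'] -> ['e', 'a', 'd', 'c']
'c': index 3 in ['e', 'a', 'd', 'c'] -> ['c', 'e', 'a', 'd']


Output: [0, 3, 1, 3, 3, 1, 2, 1, 1, 3, 3]


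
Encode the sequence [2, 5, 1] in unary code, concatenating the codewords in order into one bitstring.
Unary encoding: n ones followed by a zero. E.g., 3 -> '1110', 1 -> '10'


Encode each number as n ones followed by a terminating 0:
  2 -> 110 (3 bits)
  5 -> 111110 (6 bits)
  1 -> 10 (2 bits)
Total length = 3 + 6 + 2 = 11 bits.

Unary([2, 5, 1]) = 11011111010 (11 bits)


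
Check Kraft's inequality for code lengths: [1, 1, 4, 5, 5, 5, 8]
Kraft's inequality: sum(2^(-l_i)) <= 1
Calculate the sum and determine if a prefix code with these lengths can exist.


Sum = 2^(-1) + 2^(-1) + 2^(-4) + 2^(-5) + 2^(-5) + 2^(-5) + 2^(-8)
    = 0.5 + 0.5 + 0.0625 + 0.03125 + 0.03125 + 0.03125 + 0.00390625
    = 297/256 = 1.16015625
Since 1.16015625 > 1, Kraft's inequality is NOT satisfied.
A prefix code with these lengths CANNOT exist.

Kraft sum = 1.16015625. Not satisfied.


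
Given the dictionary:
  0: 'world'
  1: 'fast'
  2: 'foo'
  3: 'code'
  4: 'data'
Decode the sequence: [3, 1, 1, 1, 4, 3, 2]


Look up each index in the dictionary:
  3 -> 'code'
  1 -> 'fast'
  1 -> 'fast'
  1 -> 'fast'
  4 -> 'data'
  3 -> 'code'
  2 -> 'foo'

Decoded: "code fast fast fast data code foo"


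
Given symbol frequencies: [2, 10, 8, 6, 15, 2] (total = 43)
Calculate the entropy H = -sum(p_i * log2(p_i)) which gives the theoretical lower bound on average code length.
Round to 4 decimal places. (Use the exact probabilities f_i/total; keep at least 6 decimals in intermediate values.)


Per-symbol terms -p_i * log2(p_i) with p_i = f_i/43:
  p = 2/43 = 0.046512: log2(p) = -4.426265, -p*log2(p) = 0.205873
  p = 10/43 = 0.232558: log2(p) = -2.104337, -p*log2(p) = 0.489381
  p = 8/43 = 0.186047: log2(p) = -2.426265, -p*log2(p) = 0.451398
  p = 6/43 = 0.139535: log2(p) = -2.841302, -p*log2(p) = 0.396461
  p = 15/43 = 0.348837: log2(p) = -1.519374, -p*log2(p) = 0.530014
  p = 2/43 = 0.046512: log2(p) = -4.426265, -p*log2(p) = 0.205873
H = 0.205873 + 0.489381 + 0.451398 + 0.396461 + 0.530014 + 0.205873 = 2.279000

H = 2.279 bits/symbol


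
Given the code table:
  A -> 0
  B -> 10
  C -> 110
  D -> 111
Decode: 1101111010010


Decoding:
110 -> C
111 -> D
10 -> B
10 -> B
0 -> A
10 -> B


Result: CDBBAB


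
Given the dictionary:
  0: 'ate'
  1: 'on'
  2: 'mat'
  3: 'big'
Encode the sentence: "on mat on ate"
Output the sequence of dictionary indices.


Look up each word in the dictionary:
  'on' -> 1
  'mat' -> 2
  'on' -> 1
  'ate' -> 0

Encoded: [1, 2, 1, 0]


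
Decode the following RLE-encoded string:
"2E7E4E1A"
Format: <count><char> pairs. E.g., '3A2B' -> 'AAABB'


Expanding each <count><char> pair:
  2E -> 'EE'
  7E -> 'EEEEEEE'
  4E -> 'EEEE'
  1A -> 'A'

Decoded = EEEEEEEEEEEEEA


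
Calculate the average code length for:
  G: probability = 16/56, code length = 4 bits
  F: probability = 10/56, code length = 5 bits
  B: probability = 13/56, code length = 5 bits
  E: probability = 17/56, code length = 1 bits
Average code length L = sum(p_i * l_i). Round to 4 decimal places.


Weighted contributions p_i * l_i:
  G: (16/56) * 4 = 64/56
  F: (10/56) * 5 = 50/56
  B: (13/56) * 5 = 65/56
  E: (17/56) * 1 = 17/56
Sum = (64 + 50 + 65 + 17)/56 = 196/56

L = 196/56 = 3.5000 bits/symbol


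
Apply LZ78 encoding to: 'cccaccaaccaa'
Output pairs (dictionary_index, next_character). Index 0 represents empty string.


LZ78 encoding steps:
Dictionary: {0: ''}
Step 1: w='' (idx 0), next='c' -> output (0, 'c'), add 'c' as idx 1
Step 2: w='c' (idx 1), next='c' -> output (1, 'c'), add 'cc' as idx 2
Step 3: w='' (idx 0), next='a' -> output (0, 'a'), add 'a' as idx 3
Step 4: w='cc' (idx 2), next='a' -> output (2, 'a'), add 'cca' as idx 4
Step 5: w='a' (idx 3), next='c' -> output (3, 'c'), add 'ac' as idx 5
Step 6: w='c' (idx 1), next='a' -> output (1, 'a'), add 'ca' as idx 6
Step 7: w='a' (idx 3), end of input -> output (3, '')


Encoded: [(0, 'c'), (1, 'c'), (0, 'a'), (2, 'a'), (3, 'c'), (1, 'a'), (3, '')]


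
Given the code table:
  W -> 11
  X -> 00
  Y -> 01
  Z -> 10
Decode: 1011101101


Decoding:
10 -> Z
11 -> W
10 -> Z
11 -> W
01 -> Y


Result: ZWZWY


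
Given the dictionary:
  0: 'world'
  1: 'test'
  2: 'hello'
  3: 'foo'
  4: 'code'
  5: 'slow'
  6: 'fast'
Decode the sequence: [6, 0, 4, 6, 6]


Look up each index in the dictionary:
  6 -> 'fast'
  0 -> 'world'
  4 -> 'code'
  6 -> 'fast'
  6 -> 'fast'

Decoded: "fast world code fast fast"


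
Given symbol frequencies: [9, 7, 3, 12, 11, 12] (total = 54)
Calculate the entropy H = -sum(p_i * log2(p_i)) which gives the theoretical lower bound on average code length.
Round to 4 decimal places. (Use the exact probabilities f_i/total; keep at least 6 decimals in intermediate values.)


Per-symbol terms -p_i * log2(p_i) with p_i = f_i/54:
  p = 9/54 = 0.166667: log2(p) = -2.584963, -p*log2(p) = 0.430827
  p = 7/54 = 0.129630: log2(p) = -2.947533, -p*log2(p) = 0.382088
  p = 3/54 = 0.055556: log2(p) = -4.169925, -p*log2(p) = 0.231663
  p = 12/54 = 0.222222: log2(p) = -2.169925, -p*log2(p) = 0.482206
  p = 11/54 = 0.203704: log2(p) = -2.295456, -p*log2(p) = 0.467593
  p = 12/54 = 0.222222: log2(p) = -2.169925, -p*log2(p) = 0.482206
H = 0.430827 + 0.382088 + 0.231663 + 0.482206 + 0.467593 + 0.482206 = 2.476583

H = 2.4766 bits/symbol


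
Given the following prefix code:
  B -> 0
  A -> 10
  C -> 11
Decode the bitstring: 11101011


Decoding step by step:
Bits 11 -> C
Bits 10 -> A
Bits 10 -> A
Bits 11 -> C


Decoded message: CAAC


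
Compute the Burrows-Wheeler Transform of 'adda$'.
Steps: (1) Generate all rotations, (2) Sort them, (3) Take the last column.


Rotations (sorted):
  0: $adda -> last char: a
  1: a$add -> last char: d
  2: adda$ -> last char: $
  3: da$ad -> last char: d
  4: dda$a -> last char: a


BWT = ad$da


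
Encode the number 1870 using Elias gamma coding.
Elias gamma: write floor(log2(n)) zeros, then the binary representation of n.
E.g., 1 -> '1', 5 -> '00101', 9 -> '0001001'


num_bits = floor(log2(1870)) + 1 = 11
leading_zeros = num_bits - 1 = 10
binary(1870) = 11101001110

Elias gamma(1870) = '0000000000' + '11101001110' = 000000000011101001110 (21 bits)


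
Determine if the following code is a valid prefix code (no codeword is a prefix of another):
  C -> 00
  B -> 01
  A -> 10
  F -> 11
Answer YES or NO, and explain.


Checking each pair (does one codeword prefix another?):
  C='00' vs B='01': no prefix
  C='00' vs A='10': no prefix
  C='00' vs F='11': no prefix
  B='01' vs C='00': no prefix
  B='01' vs A='10': no prefix
  B='01' vs F='11': no prefix
  A='10' vs C='00': no prefix
  A='10' vs B='01': no prefix
  A='10' vs F='11': no prefix
  F='11' vs C='00': no prefix
  F='11' vs B='01': no prefix
  F='11' vs A='10': no prefix
No violation found over all pairs.

YES -- this is a valid prefix code. No codeword is a prefix of any other codeword.


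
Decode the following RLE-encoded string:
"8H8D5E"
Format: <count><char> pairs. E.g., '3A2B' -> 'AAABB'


Expanding each <count><char> pair:
  8H -> 'HHHHHHHH'
  8D -> 'DDDDDDDD'
  5E -> 'EEEEE'

Decoded = HHHHHHHHDDDDDDDDEEEEE


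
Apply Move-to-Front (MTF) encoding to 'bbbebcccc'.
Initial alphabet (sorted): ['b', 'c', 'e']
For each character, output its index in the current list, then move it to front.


MTF encoding:
'b': index 0 in ['b', 'c', 'e'] -> ['b', 'c', 'e']
'b': index 0 in ['b', 'c', 'e'] -> ['b', 'c', 'e']
'b': index 0 in ['b', 'c', 'e'] -> ['b', 'c', 'e']
'e': index 2 in ['b', 'c', 'e'] -> ['e', 'b', 'c']
'b': index 1 in ['e', 'b', 'c'] -> ['b', 'e', 'c']
'c': index 2 in ['b', 'e', 'c'] -> ['c', 'b', 'e']
'c': index 0 in ['c', 'b', 'e'] -> ['c', 'b', 'e']
'c': index 0 in ['c', 'b', 'e'] -> ['c', 'b', 'e']
'c': index 0 in ['c', 'b', 'e'] -> ['c', 'b', 'e']


Output: [0, 0, 0, 2, 1, 2, 0, 0, 0]


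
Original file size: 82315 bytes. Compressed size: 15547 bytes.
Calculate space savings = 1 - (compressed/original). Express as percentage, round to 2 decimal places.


ratio = compressed/original = 15547/82315 = 0.188872
savings = 1 - ratio = 1 - 0.188872 = 0.811128
as a percentage: 0.811128 * 100 = 81.11%

Space savings = 1 - 15547/82315 = 81.11%


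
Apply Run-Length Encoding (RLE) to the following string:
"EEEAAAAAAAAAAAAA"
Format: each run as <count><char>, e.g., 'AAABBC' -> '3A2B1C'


Scanning runs left to right:
  i=0: run of 'E' x 3 -> '3E'
  i=3: run of 'A' x 13 -> '13A'

RLE = 3E13A


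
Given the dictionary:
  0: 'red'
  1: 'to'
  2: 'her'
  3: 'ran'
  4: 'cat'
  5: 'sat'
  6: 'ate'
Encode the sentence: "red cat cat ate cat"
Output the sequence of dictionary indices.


Look up each word in the dictionary:
  'red' -> 0
  'cat' -> 4
  'cat' -> 4
  'ate' -> 6
  'cat' -> 4

Encoded: [0, 4, 4, 6, 4]


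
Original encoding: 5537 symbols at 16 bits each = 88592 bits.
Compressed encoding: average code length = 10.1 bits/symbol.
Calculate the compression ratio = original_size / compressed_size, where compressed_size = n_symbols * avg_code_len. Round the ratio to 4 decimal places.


original_size = n_symbols * orig_bits = 5537 * 16 = 88592 bits
compressed_size = n_symbols * avg_code_len = 5537 * 10.1 = 55923.7 bits
ratio = original_size / compressed_size = 88592 / 55923.7 = 1.5842

Compression ratio = 1.5842


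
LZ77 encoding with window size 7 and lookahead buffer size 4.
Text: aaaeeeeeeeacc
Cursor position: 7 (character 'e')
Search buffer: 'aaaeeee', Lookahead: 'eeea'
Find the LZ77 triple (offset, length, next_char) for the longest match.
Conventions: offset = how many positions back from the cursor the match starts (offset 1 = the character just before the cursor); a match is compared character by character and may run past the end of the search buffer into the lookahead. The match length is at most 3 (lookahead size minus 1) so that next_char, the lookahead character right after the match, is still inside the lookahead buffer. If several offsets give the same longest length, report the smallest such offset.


Try each offset into the search buffer:
  offset=1 (pos 6, char 'e'): match length 3
  offset=2 (pos 5, char 'e'): match length 3
  offset=3 (pos 4, char 'e'): match length 3
  offset=4 (pos 3, char 'e'): match length 3
  offset=5 (pos 2, char 'a'): match length 0
  offset=6 (pos 1, char 'a'): match length 0
  offset=7 (pos 0, char 'a'): match length 0
Longest match has length 3, found at offsets 1, 2, 3, 4; take the smallest, offset 1.
next_char = character at position 7 + 3 = 10 -> 'a'

Best match: offset=1, length=3 (matching 'eee' starting at position 6)
LZ77 triple: (1, 3, 'a')


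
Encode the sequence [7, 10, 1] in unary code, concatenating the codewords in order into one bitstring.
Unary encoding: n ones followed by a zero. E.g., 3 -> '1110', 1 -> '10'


Encode each number as n ones followed by a terminating 0:
  7 -> 11111110 (8 bits)
  10 -> 11111111110 (11 bits)
  1 -> 10 (2 bits)
Total length = 8 + 11 + 2 = 21 bits.

Unary([7, 10, 1]) = 111111101111111111010 (21 bits)


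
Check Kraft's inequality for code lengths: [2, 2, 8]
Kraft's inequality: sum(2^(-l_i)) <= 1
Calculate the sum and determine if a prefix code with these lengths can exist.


Sum = 2^(-2) + 2^(-2) + 2^(-8)
    = 0.25 + 0.25 + 0.00390625
    = 129/256 = 0.50390625
Since 0.50390625 <= 1, Kraft's inequality IS satisfied.
A prefix code with these lengths CAN exist.

Kraft sum = 0.50390625. Satisfied.


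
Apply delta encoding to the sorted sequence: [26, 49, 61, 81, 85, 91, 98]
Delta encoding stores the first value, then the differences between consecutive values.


First value: 26
Deltas:
  49 - 26 = 23
  61 - 49 = 12
  81 - 61 = 20
  85 - 81 = 4
  91 - 85 = 6
  98 - 91 = 7


Delta encoded: [26, 23, 12, 20, 4, 6, 7]


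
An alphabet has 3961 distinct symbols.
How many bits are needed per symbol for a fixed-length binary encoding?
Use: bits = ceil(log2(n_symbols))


log2(3961) = 11.9516
Bracket: 2^11 = 2048 < 3961 <= 2^12 = 4096
So ceil(log2(3961)) = 12

bits = ceil(log2(3961)) = ceil(11.9516) = 12 bits


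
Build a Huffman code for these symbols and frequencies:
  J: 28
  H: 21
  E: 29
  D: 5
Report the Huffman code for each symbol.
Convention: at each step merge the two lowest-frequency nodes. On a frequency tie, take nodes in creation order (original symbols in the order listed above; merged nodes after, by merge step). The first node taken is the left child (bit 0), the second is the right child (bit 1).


Huffman tree construction:
Step 1: Merge D(5) + H(21) = 26
Step 2: Merge (D+H)(26) + J(28) = 54
Step 3: Merge E(29) + ((D+H)+J)(54) = 83
Read each symbol's code off the tree from the root (left child = 0, right child = 1).

Codes:
  J: 11 (length 2)
  H: 101 (length 3)
  E: 0 (length 1)
  D: 100 (length 3)
Average code length: 163/83 = 1.9639 bits/symbol


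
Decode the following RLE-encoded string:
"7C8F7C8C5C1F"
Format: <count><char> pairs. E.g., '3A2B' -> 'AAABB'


Expanding each <count><char> pair:
  7C -> 'CCCCCCC'
  8F -> 'FFFFFFFF'
  7C -> 'CCCCCCC'
  8C -> 'CCCCCCCC'
  5C -> 'CCCCC'
  1F -> 'F'

Decoded = CCCCCCCFFFFFFFFCCCCCCCCCCCCCCCCCCCCF


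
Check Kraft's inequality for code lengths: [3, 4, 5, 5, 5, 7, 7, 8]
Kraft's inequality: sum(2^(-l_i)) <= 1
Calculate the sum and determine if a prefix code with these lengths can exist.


Sum = 2^(-3) + 2^(-4) + 2^(-5) + 2^(-5) + 2^(-5) + 2^(-7) + 2^(-7) + 2^(-8)
    = 0.125 + 0.0625 + 0.03125 + 0.03125 + 0.03125 + 0.0078125 + 0.0078125 + 0.00390625
    = 77/256 = 0.30078125
Since 0.30078125 <= 1, Kraft's inequality IS satisfied.
A prefix code with these lengths CAN exist.

Kraft sum = 0.30078125. Satisfied.


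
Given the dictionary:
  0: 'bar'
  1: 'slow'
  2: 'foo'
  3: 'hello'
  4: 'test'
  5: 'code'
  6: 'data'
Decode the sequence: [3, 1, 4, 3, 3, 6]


Look up each index in the dictionary:
  3 -> 'hello'
  1 -> 'slow'
  4 -> 'test'
  3 -> 'hello'
  3 -> 'hello'
  6 -> 'data'

Decoded: "hello slow test hello hello data"


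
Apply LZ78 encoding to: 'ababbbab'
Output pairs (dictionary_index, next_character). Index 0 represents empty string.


LZ78 encoding steps:
Dictionary: {0: ''}
Step 1: w='' (idx 0), next='a' -> output (0, 'a'), add 'a' as idx 1
Step 2: w='' (idx 0), next='b' -> output (0, 'b'), add 'b' as idx 2
Step 3: w='a' (idx 1), next='b' -> output (1, 'b'), add 'ab' as idx 3
Step 4: w='b' (idx 2), next='b' -> output (2, 'b'), add 'bb' as idx 4
Step 5: w='ab' (idx 3), end of input -> output (3, '')


Encoded: [(0, 'a'), (0, 'b'), (1, 'b'), (2, 'b'), (3, '')]


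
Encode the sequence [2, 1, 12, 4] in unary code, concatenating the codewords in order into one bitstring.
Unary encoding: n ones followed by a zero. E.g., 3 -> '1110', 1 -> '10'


Encode each number as n ones followed by a terminating 0:
  2 -> 110 (3 bits)
  1 -> 10 (2 bits)
  12 -> 1111111111110 (13 bits)
  4 -> 11110 (5 bits)
Total length = 3 + 2 + 13 + 5 = 23 bits.

Unary([2, 1, 12, 4]) = 11010111111111111011110 (23 bits)


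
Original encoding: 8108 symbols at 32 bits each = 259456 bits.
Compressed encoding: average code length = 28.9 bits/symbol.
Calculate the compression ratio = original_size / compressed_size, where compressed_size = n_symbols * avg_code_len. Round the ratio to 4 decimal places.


original_size = n_symbols * orig_bits = 8108 * 32 = 259456 bits
compressed_size = n_symbols * avg_code_len = 8108 * 28.9 = 234321.2 bits
ratio = original_size / compressed_size = 259456 / 234321.2 = 1.1073

Compression ratio = 1.1073


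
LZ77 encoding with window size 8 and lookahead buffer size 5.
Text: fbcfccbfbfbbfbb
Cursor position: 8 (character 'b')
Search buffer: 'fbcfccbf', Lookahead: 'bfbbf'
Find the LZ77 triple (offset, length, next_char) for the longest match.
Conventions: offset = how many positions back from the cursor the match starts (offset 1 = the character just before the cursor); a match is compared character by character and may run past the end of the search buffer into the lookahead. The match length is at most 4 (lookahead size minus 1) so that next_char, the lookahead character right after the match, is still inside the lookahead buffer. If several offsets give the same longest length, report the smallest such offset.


Try each offset into the search buffer:
  offset=1 (pos 7, char 'f'): match length 0
  offset=2 (pos 6, char 'b'): match length 3
  offset=3 (pos 5, char 'c'): match length 0
  offset=4 (pos 4, char 'c'): match length 0
  offset=5 (pos 3, char 'f'): match length 0
  offset=6 (pos 2, char 'c'): match length 0
  offset=7 (pos 1, char 'b'): match length 1
  offset=8 (pos 0, char 'f'): match length 0
Longest match has length 3 at offset 2.
next_char = character at position 8 + 3 = 11 -> 'b'

Best match: offset=2, length=3 (matching 'bfb' starting at position 6)
LZ77 triple: (2, 3, 'b')


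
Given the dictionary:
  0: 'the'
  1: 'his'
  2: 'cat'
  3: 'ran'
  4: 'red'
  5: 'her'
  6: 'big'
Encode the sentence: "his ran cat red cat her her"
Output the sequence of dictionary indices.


Look up each word in the dictionary:
  'his' -> 1
  'ran' -> 3
  'cat' -> 2
  'red' -> 4
  'cat' -> 2
  'her' -> 5
  'her' -> 5

Encoded: [1, 3, 2, 4, 2, 5, 5]


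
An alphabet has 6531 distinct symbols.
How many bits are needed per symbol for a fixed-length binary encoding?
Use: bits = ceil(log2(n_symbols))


log2(6531) = 12.6731
Bracket: 2^12 = 4096 < 6531 <= 2^13 = 8192
So ceil(log2(6531)) = 13

bits = ceil(log2(6531)) = ceil(12.6731) = 13 bits


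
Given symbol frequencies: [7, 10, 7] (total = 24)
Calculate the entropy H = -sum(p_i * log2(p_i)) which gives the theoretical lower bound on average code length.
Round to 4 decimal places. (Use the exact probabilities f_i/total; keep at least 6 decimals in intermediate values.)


Per-symbol terms -p_i * log2(p_i) with p_i = f_i/24:
  p = 7/24 = 0.291667: log2(p) = -1.777608, -p*log2(p) = 0.518469
  p = 10/24 = 0.416667: log2(p) = -1.263034, -p*log2(p) = 0.526264
  p = 7/24 = 0.291667: log2(p) = -1.777608, -p*log2(p) = 0.518469
H = 0.518469 + 0.526264 + 0.518469 = 1.563202

H = 1.5632 bits/symbol


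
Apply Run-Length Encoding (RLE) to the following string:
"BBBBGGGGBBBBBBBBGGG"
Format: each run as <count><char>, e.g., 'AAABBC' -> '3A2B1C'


Scanning runs left to right:
  i=0: run of 'B' x 4 -> '4B'
  i=4: run of 'G' x 4 -> '4G'
  i=8: run of 'B' x 8 -> '8B'
  i=16: run of 'G' x 3 -> '3G'

RLE = 4B4G8B3G


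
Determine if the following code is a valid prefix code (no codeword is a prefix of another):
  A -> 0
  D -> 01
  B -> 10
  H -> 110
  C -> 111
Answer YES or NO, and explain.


Checking each pair (does one codeword prefix another?):
  A='0' vs D='01': prefix -- VIOLATION

NO -- this is NOT a valid prefix code. A (0) is a prefix of D (01).


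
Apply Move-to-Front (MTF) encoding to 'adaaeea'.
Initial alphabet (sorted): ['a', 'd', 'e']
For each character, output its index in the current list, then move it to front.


MTF encoding:
'a': index 0 in ['a', 'd', 'e'] -> ['a', 'd', 'e']
'd': index 1 in ['a', 'd', 'e'] -> ['d', 'a', 'e']
'a': index 1 in ['d', 'a', 'e'] -> ['a', 'd', 'e']
'a': index 0 in ['a', 'd', 'e'] -> ['a', 'd', 'e']
'e': index 2 in ['a', 'd', 'e'] -> ['e', 'a', 'd']
'e': index 0 in ['e', 'a', 'd'] -> ['e', 'a', 'd']
'a': index 1 in ['e', 'a', 'd'] -> ['a', 'e', 'd']


Output: [0, 1, 1, 0, 2, 0, 1]


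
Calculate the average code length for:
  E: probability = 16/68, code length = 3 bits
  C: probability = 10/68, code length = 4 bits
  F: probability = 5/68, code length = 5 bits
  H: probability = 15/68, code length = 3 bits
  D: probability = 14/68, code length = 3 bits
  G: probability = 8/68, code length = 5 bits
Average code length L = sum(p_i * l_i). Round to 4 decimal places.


Weighted contributions p_i * l_i:
  E: (16/68) * 3 = 48/68
  C: (10/68) * 4 = 40/68
  F: (5/68) * 5 = 25/68
  H: (15/68) * 3 = 45/68
  D: (14/68) * 3 = 42/68
  G: (8/68) * 5 = 40/68
Sum = (48 + 40 + 25 + 45 + 42 + 40)/68 = 240/68

L = 240/68 = 3.5294 bits/symbol


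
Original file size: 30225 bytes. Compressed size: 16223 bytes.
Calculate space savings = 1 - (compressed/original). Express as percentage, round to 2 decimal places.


ratio = compressed/original = 16223/30225 = 0.536741
savings = 1 - ratio = 1 - 0.536741 = 0.463259
as a percentage: 0.463259 * 100 = 46.33%

Space savings = 1 - 16223/30225 = 46.33%


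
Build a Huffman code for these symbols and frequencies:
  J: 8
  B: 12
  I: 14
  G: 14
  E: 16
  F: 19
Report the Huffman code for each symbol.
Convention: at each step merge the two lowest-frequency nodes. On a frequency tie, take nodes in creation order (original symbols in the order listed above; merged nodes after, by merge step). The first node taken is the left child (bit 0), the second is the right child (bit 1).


Huffman tree construction:
Step 1: Merge J(8) + B(12) = 20
Step 2: Merge I(14) + G(14) = 28
Step 3: Merge E(16) + F(19) = 35
Step 4: Merge (J+B)(20) + (I+G)(28) = 48
Step 5: Merge (E+F)(35) + ((J+B)+(I+G))(48) = 83
Read each symbol's code off the tree from the root (left child = 0, right child = 1).

Codes:
  J: 100 (length 3)
  B: 101 (length 3)
  I: 110 (length 3)
  G: 111 (length 3)
  E: 00 (length 2)
  F: 01 (length 2)
Average code length: 214/83 = 2.5783 bits/symbol


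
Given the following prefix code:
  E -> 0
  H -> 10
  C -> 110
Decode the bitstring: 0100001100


Decoding step by step:
Bits 0 -> E
Bits 10 -> H
Bits 0 -> E
Bits 0 -> E
Bits 0 -> E
Bits 110 -> C
Bits 0 -> E


Decoded message: EHEEECE


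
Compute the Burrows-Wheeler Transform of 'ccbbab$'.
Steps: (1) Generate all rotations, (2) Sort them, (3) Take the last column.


Rotations (sorted):
  0: $ccbbab -> last char: b
  1: ab$ccbb -> last char: b
  2: b$ccbba -> last char: a
  3: bab$ccb -> last char: b
  4: bbab$cc -> last char: c
  5: cbbab$c -> last char: c
  6: ccbbab$ -> last char: $


BWT = bbabcc$


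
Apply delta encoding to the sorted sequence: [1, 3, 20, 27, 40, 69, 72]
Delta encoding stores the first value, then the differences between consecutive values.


First value: 1
Deltas:
  3 - 1 = 2
  20 - 3 = 17
  27 - 20 = 7
  40 - 27 = 13
  69 - 40 = 29
  72 - 69 = 3


Delta encoded: [1, 2, 17, 7, 13, 29, 3]


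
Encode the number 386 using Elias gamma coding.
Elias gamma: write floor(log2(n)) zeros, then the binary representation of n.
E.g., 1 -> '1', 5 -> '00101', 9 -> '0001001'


num_bits = floor(log2(386)) + 1 = 9
leading_zeros = num_bits - 1 = 8
binary(386) = 110000010

Elias gamma(386) = '00000000' + '110000010' = 00000000110000010 (17 bits)


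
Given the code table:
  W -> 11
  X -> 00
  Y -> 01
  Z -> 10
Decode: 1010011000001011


Decoding:
10 -> Z
10 -> Z
01 -> Y
10 -> Z
00 -> X
00 -> X
10 -> Z
11 -> W


Result: ZZYZXXZW


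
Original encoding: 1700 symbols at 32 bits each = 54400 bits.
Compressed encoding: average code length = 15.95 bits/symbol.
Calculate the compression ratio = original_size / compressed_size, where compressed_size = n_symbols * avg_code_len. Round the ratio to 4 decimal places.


original_size = n_symbols * orig_bits = 1700 * 32 = 54400 bits
compressed_size = n_symbols * avg_code_len = 1700 * 15.95 = 27115.0 bits
ratio = original_size / compressed_size = 54400 / 27115.0 = 2.0063

Compression ratio = 2.0063


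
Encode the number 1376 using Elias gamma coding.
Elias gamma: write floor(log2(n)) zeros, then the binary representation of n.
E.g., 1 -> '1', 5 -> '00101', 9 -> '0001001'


num_bits = floor(log2(1376)) + 1 = 11
leading_zeros = num_bits - 1 = 10
binary(1376) = 10101100000

Elias gamma(1376) = '0000000000' + '10101100000' = 000000000010101100000 (21 bits)


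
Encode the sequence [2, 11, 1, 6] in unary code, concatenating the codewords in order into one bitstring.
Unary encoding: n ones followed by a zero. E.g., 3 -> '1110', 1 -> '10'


Encode each number as n ones followed by a terminating 0:
  2 -> 110 (3 bits)
  11 -> 111111111110 (12 bits)
  1 -> 10 (2 bits)
  6 -> 1111110 (7 bits)
Total length = 3 + 12 + 2 + 7 = 24 bits.

Unary([2, 11, 1, 6]) = 110111111111110101111110 (24 bits)
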